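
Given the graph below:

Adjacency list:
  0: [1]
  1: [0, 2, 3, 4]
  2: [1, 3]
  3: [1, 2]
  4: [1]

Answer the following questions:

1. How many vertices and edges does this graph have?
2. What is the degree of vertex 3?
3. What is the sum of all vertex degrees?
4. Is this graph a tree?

Count: 5 vertices, 5 edges.
Vertex 3 has neighbors [1, 2], degree = 2.
Handshaking lemma: 2 * 5 = 10.
A tree on 5 vertices has 4 edges. This graph has 5 edges (1 extra). Not a tree.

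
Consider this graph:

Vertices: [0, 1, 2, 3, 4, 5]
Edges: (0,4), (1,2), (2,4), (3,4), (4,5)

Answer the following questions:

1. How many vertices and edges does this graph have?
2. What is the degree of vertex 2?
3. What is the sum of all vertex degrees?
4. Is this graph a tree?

Count: 6 vertices, 5 edges.
Vertex 2 has neighbors [1, 4], degree = 2.
Handshaking lemma: 2 * 5 = 10.
A graph is a tree iff it is connected and has exactly n-1 edges. This graph is connected (all 6 vertices in one component) and has 6-1 = 5 edges. It is a tree.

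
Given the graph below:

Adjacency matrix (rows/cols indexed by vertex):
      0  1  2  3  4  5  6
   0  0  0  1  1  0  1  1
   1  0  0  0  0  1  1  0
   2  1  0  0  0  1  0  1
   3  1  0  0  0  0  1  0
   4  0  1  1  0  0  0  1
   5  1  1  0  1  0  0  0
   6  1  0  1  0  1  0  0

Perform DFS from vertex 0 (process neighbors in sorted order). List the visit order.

DFS from vertex 0 (neighbors processed in ascending order):
Visit order: 0, 2, 4, 1, 5, 3, 6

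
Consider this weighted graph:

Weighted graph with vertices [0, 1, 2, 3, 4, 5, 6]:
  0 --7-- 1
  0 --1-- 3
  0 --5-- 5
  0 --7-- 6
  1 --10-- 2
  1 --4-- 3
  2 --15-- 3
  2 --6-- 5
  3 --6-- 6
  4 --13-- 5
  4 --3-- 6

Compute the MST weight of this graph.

Applying Kruskal's algorithm (sort edges by weight, add if no cycle):
  Add (0,3) w=1
  Add (4,6) w=3
  Add (1,3) w=4
  Add (0,5) w=5
  Add (2,5) w=6
  Add (3,6) w=6
  Skip (0,6) w=7 (creates cycle)
  Skip (0,1) w=7 (creates cycle)
  Skip (1,2) w=10 (creates cycle)
  Skip (4,5) w=13 (creates cycle)
  Skip (2,3) w=15 (creates cycle)
MST weight = 25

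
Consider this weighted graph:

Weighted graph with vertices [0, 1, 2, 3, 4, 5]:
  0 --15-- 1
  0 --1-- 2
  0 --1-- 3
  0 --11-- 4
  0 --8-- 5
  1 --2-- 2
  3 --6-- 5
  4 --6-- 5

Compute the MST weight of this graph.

Applying Kruskal's algorithm (sort edges by weight, add if no cycle):
  Add (0,2) w=1
  Add (0,3) w=1
  Add (1,2) w=2
  Add (3,5) w=6
  Add (4,5) w=6
  Skip (0,5) w=8 (creates cycle)
  Skip (0,4) w=11 (creates cycle)
  Skip (0,1) w=15 (creates cycle)
MST weight = 16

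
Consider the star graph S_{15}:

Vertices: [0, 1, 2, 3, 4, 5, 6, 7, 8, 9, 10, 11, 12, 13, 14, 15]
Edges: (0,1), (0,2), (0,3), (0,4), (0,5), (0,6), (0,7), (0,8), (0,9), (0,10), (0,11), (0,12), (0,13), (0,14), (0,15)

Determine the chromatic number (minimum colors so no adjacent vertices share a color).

S_{15} has one hub adjacent to 15 leaves; leaves are pairwise non-adjacent.
Color the hub 0 and every leaf 1.
Chromatic number = 2.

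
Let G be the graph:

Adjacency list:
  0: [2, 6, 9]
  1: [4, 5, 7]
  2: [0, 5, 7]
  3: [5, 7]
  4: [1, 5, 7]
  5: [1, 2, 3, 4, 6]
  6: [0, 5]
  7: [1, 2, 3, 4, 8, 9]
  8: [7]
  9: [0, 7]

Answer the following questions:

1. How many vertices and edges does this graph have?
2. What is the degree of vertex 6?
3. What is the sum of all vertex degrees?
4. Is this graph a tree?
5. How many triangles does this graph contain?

Count: 10 vertices, 15 edges.
Vertex 6 has neighbors [0, 5], degree = 2.
Handshaking lemma: 2 * 15 = 30.
A tree on 10 vertices has 9 edges. This graph has 15 edges (6 extra). Not a tree.
Number of triangles = 2.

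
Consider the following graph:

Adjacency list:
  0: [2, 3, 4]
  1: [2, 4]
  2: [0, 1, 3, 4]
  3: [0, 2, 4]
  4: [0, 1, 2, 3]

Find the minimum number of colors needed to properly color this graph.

The graph has a maximum clique of size 4 (lower bound on chromatic number).
A valid 4-coloring: {0: 2, 1: 2, 2: 0, 3: 3, 4: 1}.
Chromatic number = 4.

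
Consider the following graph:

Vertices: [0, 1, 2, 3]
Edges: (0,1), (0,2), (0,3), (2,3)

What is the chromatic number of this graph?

The graph has a maximum clique of size 3 (lower bound on chromatic number).
A valid 3-coloring: {0: 0, 1: 1, 2: 1, 3: 2}.
Chromatic number = 3.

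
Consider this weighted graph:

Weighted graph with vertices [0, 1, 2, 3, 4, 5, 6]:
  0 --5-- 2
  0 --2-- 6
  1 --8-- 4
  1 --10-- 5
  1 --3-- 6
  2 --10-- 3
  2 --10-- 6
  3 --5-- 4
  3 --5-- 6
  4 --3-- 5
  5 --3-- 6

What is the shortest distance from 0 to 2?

Using Dijkstra's algorithm from vertex 0:
Shortest path: 0 -> 2
Total weight: 5 = 5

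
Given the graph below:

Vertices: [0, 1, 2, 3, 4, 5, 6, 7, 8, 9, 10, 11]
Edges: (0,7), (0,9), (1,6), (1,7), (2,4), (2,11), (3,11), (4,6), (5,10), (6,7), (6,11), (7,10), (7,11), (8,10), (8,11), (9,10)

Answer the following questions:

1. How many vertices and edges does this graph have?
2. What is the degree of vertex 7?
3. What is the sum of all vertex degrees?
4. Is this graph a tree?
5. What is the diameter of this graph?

Count: 12 vertices, 16 edges.
Vertex 7 has neighbors [0, 1, 6, 10, 11], degree = 5.
Handshaking lemma: 2 * 16 = 32.
A tree on 12 vertices has 11 edges. This graph has 16 edges (5 extra). Not a tree.
Diameter (longest shortest path) = 4.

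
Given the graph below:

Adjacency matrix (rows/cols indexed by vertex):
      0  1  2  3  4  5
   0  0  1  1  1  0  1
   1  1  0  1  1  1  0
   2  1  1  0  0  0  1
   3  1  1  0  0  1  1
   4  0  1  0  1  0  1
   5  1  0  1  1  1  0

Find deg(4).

Vertex 4 has neighbors [1, 3, 5], so deg(4) = 3.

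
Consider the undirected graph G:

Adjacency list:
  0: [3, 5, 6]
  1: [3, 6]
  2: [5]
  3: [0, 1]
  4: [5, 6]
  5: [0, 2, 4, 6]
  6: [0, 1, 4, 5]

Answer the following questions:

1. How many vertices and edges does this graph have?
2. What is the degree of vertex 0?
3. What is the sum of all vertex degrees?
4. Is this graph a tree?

Count: 7 vertices, 9 edges.
Vertex 0 has neighbors [3, 5, 6], degree = 3.
Handshaking lemma: 2 * 9 = 18.
A tree on 7 vertices has 6 edges. This graph has 9 edges (3 extra). Not a tree.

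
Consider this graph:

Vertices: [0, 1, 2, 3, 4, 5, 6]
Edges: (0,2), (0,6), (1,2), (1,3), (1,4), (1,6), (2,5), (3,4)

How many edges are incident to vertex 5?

Vertex 5 has neighbors [2], so deg(5) = 1.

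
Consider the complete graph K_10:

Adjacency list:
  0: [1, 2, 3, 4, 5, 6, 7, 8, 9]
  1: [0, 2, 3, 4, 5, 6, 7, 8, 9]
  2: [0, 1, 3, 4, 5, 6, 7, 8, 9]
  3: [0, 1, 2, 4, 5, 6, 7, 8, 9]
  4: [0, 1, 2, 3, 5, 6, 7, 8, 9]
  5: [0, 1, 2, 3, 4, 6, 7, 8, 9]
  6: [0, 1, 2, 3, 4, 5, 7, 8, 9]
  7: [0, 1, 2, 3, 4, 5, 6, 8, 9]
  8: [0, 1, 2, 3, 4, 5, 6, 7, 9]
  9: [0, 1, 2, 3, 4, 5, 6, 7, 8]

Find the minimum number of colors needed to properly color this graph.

In K_10, every vertex is adjacent to every other vertex.
Each vertex needs a unique color.
Chromatic number = 10.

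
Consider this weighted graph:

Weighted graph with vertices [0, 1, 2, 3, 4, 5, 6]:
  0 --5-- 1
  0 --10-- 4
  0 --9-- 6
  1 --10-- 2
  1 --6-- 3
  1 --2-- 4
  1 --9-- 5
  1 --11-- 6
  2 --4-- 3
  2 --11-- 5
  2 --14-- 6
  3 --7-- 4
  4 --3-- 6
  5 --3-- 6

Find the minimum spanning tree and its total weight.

Applying Kruskal's algorithm (sort edges by weight, add if no cycle):
  Add (1,4) w=2
  Add (4,6) w=3
  Add (5,6) w=3
  Add (2,3) w=4
  Add (0,1) w=5
  Add (1,3) w=6
  Skip (3,4) w=7 (creates cycle)
  Skip (0,6) w=9 (creates cycle)
  Skip (1,5) w=9 (creates cycle)
  Skip (0,4) w=10 (creates cycle)
  Skip (1,2) w=10 (creates cycle)
  Skip (1,6) w=11 (creates cycle)
  Skip (2,5) w=11 (creates cycle)
  Skip (2,6) w=14 (creates cycle)
MST weight = 23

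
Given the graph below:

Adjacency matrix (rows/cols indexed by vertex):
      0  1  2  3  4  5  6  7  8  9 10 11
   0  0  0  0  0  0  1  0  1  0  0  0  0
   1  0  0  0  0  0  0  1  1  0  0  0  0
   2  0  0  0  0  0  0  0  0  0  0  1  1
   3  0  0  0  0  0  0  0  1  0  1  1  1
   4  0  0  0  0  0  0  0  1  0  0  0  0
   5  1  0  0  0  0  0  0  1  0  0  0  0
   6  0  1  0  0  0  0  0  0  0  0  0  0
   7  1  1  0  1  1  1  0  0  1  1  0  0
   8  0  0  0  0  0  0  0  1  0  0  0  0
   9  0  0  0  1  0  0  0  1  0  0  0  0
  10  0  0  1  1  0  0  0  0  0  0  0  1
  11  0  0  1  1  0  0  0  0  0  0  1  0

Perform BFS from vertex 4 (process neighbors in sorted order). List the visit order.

BFS from vertex 4 (neighbors processed in ascending order):
Visit order: 4, 7, 0, 1, 3, 5, 8, 9, 6, 10, 11, 2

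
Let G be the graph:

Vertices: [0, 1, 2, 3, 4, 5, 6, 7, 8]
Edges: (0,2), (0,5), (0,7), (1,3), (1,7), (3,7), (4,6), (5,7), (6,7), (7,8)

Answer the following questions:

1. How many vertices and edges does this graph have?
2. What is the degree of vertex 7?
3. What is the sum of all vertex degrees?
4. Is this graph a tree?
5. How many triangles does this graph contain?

Count: 9 vertices, 10 edges.
Vertex 7 has neighbors [0, 1, 3, 5, 6, 8], degree = 6.
Handshaking lemma: 2 * 10 = 20.
A tree on 9 vertices has 8 edges. This graph has 10 edges (2 extra). Not a tree.
Number of triangles = 2.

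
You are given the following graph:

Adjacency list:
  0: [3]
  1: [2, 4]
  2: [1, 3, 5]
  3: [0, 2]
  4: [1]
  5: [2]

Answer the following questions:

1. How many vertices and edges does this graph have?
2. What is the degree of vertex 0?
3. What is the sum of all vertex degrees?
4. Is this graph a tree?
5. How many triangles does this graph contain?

Count: 6 vertices, 5 edges.
Vertex 0 has neighbors [3], degree = 1.
Handshaking lemma: 2 * 5 = 10.
A graph is a tree iff it is connected and has exactly n-1 edges. This graph is connected (all 6 vertices in one component) and has 6-1 = 5 edges. It is a tree.
Number of triangles = 0.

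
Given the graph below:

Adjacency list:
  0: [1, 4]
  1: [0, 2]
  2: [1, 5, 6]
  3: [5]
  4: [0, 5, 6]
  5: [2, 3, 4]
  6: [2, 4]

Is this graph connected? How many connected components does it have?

Checking connectivity: the graph has 1 connected component(s).
All vertices are reachable from each other. The graph IS connected.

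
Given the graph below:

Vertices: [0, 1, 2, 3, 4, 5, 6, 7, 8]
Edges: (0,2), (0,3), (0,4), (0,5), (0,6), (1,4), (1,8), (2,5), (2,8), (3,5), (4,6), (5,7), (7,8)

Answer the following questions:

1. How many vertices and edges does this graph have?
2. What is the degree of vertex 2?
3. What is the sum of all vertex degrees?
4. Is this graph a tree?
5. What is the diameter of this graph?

Count: 9 vertices, 13 edges.
Vertex 2 has neighbors [0, 5, 8], degree = 3.
Handshaking lemma: 2 * 13 = 26.
A tree on 9 vertices has 8 edges. This graph has 13 edges (5 extra). Not a tree.
Diameter (longest shortest path) = 3.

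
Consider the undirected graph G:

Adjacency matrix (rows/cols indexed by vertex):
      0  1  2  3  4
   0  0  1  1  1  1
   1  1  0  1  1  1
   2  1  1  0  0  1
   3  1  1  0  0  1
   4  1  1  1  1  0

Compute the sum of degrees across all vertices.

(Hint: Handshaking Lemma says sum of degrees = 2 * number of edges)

Count edges: 9 edges.
By Handshaking Lemma: sum of degrees = 2 * 9 = 18.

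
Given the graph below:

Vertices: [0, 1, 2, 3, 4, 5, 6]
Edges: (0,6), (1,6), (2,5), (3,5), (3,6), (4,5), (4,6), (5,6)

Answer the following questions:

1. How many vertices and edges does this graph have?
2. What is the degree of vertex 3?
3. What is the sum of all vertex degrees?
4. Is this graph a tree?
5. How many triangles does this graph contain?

Count: 7 vertices, 8 edges.
Vertex 3 has neighbors [5, 6], degree = 2.
Handshaking lemma: 2 * 8 = 16.
A tree on 7 vertices has 6 edges. This graph has 8 edges (2 extra). Not a tree.
Number of triangles = 2.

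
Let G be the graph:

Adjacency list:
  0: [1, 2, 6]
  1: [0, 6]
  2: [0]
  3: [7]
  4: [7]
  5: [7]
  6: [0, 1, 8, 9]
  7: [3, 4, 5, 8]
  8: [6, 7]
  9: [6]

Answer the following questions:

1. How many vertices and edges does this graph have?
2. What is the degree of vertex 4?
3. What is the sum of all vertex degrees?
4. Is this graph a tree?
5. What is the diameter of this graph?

Count: 10 vertices, 10 edges.
Vertex 4 has neighbors [7], degree = 1.
Handshaking lemma: 2 * 10 = 20.
A tree on 10 vertices has 9 edges. This graph has 10 edges (1 extra). Not a tree.
Diameter (longest shortest path) = 5.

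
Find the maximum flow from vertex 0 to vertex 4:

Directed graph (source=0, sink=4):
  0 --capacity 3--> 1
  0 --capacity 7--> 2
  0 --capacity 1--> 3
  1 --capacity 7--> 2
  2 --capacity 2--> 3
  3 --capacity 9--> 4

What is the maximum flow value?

Computing max flow:
  Flow on (0->1): 2/3
  Flow on (0->3): 1/1
  Flow on (1->2): 2/7
  Flow on (2->3): 2/2
  Flow on (3->4): 3/9
Maximum flow = 3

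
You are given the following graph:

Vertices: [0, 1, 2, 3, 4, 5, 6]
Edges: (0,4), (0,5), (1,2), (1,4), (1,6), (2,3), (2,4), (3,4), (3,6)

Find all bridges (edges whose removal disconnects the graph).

A bridge is an edge whose removal increases the number of connected components.
Bridges found: (0,4), (0,5)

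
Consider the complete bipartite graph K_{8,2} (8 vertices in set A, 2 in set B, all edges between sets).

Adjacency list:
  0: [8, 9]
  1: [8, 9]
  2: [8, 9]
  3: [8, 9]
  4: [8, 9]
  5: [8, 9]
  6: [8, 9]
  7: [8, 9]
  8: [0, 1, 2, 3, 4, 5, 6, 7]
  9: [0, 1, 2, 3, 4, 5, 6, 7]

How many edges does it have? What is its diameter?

K_{8,2} has 8 * 2 = 16 edges.
Any vertex reaches any opposite-side vertex in 1 step; same-side vertices reach in 2 steps via any opposite-side vertex.
Diameter = 2.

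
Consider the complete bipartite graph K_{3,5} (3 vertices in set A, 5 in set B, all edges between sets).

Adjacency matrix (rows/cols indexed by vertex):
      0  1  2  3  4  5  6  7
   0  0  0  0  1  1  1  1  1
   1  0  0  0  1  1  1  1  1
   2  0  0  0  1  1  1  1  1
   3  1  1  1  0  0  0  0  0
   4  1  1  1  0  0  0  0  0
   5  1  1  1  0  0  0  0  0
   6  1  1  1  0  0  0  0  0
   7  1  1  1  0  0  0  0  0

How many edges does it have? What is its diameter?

K_{3,5} has 3 * 5 = 15 edges.
Any vertex reaches any opposite-side vertex in 1 step; same-side vertices reach in 2 steps via any opposite-side vertex.
Diameter = 2.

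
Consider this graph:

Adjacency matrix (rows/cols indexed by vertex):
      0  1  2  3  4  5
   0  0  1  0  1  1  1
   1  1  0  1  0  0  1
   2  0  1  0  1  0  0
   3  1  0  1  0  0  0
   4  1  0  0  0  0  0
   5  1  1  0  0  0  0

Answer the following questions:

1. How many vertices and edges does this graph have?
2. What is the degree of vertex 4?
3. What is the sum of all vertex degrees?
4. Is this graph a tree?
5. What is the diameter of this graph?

Count: 6 vertices, 7 edges.
Vertex 4 has neighbors [0], degree = 1.
Handshaking lemma: 2 * 7 = 14.
A tree on 6 vertices has 5 edges. This graph has 7 edges (2 extra). Not a tree.
Diameter (longest shortest path) = 3.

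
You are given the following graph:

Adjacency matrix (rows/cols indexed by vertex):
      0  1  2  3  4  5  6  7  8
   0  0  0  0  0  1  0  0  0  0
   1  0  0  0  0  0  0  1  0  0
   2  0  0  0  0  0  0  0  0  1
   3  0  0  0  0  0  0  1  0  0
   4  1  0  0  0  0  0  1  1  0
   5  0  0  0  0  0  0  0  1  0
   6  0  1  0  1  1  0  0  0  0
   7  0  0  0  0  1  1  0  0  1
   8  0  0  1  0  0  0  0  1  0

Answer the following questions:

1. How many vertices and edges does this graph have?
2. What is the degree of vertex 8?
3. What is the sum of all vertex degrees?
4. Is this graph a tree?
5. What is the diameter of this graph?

Count: 9 vertices, 8 edges.
Vertex 8 has neighbors [2, 7], degree = 2.
Handshaking lemma: 2 * 8 = 16.
A graph is a tree iff it is connected and has exactly n-1 edges. This graph is connected (all 9 vertices in one component) and has 9-1 = 8 edges. It is a tree.
Diameter (longest shortest path) = 5.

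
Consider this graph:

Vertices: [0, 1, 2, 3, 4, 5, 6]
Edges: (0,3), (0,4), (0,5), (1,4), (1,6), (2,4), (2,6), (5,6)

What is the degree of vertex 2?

Vertex 2 has neighbors [4, 6], so deg(2) = 2.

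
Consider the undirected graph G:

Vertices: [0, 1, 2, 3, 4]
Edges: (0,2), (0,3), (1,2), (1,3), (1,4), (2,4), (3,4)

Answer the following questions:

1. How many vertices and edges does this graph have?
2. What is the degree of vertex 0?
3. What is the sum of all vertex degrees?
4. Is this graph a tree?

Count: 5 vertices, 7 edges.
Vertex 0 has neighbors [2, 3], degree = 2.
Handshaking lemma: 2 * 7 = 14.
A tree on 5 vertices has 4 edges. This graph has 7 edges (3 extra). Not a tree.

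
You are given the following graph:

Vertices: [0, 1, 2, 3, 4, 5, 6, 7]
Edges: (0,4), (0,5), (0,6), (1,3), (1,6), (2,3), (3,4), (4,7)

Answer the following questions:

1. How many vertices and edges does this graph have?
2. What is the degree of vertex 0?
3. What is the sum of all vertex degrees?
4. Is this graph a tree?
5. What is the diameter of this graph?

Count: 8 vertices, 8 edges.
Vertex 0 has neighbors [4, 5, 6], degree = 3.
Handshaking lemma: 2 * 8 = 16.
A tree on 8 vertices has 7 edges. This graph has 8 edges (1 extra). Not a tree.
Diameter (longest shortest path) = 4.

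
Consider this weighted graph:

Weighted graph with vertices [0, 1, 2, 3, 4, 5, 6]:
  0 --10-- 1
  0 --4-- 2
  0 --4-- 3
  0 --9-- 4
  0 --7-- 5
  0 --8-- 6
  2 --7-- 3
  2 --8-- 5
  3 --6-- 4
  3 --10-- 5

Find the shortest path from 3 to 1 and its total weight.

Using Dijkstra's algorithm from vertex 3:
Shortest path: 3 -> 0 -> 1
Total weight: 4 + 10 = 14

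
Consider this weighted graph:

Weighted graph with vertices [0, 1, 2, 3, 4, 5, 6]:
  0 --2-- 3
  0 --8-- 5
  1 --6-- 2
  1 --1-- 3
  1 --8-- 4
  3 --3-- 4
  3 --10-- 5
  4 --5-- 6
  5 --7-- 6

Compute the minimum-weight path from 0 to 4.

Using Dijkstra's algorithm from vertex 0:
Shortest path: 0 -> 3 -> 4
Total weight: 2 + 3 = 5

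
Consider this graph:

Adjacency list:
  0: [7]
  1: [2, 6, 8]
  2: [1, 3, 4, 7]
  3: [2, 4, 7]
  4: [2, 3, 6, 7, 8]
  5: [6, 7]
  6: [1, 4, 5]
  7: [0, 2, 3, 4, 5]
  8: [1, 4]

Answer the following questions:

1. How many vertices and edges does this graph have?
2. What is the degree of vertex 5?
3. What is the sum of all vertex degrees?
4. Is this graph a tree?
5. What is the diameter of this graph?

Count: 9 vertices, 14 edges.
Vertex 5 has neighbors [6, 7], degree = 2.
Handshaking lemma: 2 * 14 = 28.
A tree on 9 vertices has 8 edges. This graph has 14 edges (6 extra). Not a tree.
Diameter (longest shortest path) = 3.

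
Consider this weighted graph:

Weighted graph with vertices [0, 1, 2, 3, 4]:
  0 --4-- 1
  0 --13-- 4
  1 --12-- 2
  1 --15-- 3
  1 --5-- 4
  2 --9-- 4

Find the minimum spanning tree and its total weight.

Applying Kruskal's algorithm (sort edges by weight, add if no cycle):
  Add (0,1) w=4
  Add (1,4) w=5
  Add (2,4) w=9
  Skip (1,2) w=12 (creates cycle)
  Skip (0,4) w=13 (creates cycle)
  Add (1,3) w=15
MST weight = 33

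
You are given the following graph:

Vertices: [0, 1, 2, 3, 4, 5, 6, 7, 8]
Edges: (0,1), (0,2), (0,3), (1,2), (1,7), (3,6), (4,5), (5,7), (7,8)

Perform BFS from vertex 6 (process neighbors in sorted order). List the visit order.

BFS from vertex 6 (neighbors processed in ascending order):
Visit order: 6, 3, 0, 1, 2, 7, 5, 8, 4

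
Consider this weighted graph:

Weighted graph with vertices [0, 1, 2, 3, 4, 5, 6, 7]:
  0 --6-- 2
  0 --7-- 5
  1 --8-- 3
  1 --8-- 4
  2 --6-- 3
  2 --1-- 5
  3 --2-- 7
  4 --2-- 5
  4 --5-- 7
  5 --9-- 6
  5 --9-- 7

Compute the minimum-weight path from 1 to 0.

Using Dijkstra's algorithm from vertex 1:
Shortest path: 1 -> 4 -> 5 -> 0
Total weight: 8 + 2 + 7 = 17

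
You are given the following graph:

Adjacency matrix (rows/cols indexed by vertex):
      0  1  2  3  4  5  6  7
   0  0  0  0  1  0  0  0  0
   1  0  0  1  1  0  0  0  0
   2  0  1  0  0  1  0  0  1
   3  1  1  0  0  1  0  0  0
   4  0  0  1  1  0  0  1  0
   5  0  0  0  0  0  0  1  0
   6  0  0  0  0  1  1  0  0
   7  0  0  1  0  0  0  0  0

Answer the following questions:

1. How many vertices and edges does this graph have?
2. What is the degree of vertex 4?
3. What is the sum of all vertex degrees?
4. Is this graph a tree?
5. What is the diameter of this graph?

Count: 8 vertices, 8 edges.
Vertex 4 has neighbors [2, 3, 6], degree = 3.
Handshaking lemma: 2 * 8 = 16.
A tree on 8 vertices has 7 edges. This graph has 8 edges (1 extra). Not a tree.
Diameter (longest shortest path) = 4.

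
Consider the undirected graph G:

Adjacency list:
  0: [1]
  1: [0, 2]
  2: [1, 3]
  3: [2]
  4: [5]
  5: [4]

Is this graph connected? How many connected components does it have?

Checking connectivity: the graph has 2 connected component(s).
Components: [[0, 1, 2, 3], [4, 5]]. The graph is NOT connected.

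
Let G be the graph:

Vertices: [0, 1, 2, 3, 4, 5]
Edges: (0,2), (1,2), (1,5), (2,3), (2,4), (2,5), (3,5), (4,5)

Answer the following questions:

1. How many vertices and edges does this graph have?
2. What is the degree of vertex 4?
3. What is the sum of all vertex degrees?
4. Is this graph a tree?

Count: 6 vertices, 8 edges.
Vertex 4 has neighbors [2, 5], degree = 2.
Handshaking lemma: 2 * 8 = 16.
A tree on 6 vertices has 5 edges. This graph has 8 edges (3 extra). Not a tree.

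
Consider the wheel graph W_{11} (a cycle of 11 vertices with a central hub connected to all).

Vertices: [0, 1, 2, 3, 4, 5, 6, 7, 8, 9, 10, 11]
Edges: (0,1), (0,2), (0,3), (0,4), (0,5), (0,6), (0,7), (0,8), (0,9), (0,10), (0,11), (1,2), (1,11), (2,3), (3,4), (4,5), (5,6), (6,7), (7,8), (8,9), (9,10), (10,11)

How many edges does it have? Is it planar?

Wheel graph W_{11}: 11 cycle edges + 11 spoke edges = 22 edges.
Total vertices: 12.
The graph is planar.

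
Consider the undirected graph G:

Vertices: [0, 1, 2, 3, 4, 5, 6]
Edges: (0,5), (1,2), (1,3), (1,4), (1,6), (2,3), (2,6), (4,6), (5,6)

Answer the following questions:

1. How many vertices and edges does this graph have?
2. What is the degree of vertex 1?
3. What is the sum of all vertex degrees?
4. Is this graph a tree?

Count: 7 vertices, 9 edges.
Vertex 1 has neighbors [2, 3, 4, 6], degree = 4.
Handshaking lemma: 2 * 9 = 18.
A tree on 7 vertices has 6 edges. This graph has 9 edges (3 extra). Not a tree.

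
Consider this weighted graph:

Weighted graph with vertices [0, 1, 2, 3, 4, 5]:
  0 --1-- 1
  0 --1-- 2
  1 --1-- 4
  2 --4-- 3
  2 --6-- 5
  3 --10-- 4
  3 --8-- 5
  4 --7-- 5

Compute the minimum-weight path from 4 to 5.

Using Dijkstra's algorithm from vertex 4:
Shortest path: 4 -> 5
Total weight: 7 = 7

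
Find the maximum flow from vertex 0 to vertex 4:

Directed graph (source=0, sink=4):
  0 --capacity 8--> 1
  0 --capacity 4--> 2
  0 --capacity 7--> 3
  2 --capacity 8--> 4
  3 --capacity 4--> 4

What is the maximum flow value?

Computing max flow:
  Flow on (0->2): 4/4
  Flow on (0->3): 4/7
  Flow on (2->4): 4/8
  Flow on (3->4): 4/4
Maximum flow = 8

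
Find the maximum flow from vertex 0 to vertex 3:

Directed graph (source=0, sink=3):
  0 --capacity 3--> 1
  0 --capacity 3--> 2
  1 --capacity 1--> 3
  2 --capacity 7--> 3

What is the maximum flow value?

Computing max flow:
  Flow on (0->1): 1/3
  Flow on (0->2): 3/3
  Flow on (1->3): 1/1
  Flow on (2->3): 3/7
Maximum flow = 4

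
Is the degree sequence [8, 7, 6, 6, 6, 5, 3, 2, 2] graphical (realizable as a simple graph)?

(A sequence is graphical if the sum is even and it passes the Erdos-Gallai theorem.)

Sum of degrees = 45. Sum is odd, so the sequence is NOT graphical.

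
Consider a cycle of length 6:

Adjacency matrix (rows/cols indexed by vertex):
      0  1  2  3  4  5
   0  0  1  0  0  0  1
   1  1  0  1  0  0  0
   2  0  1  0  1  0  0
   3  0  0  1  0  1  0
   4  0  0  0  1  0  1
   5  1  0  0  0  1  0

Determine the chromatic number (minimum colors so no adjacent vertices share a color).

This is an even cycle (C_6). Even cycles are bipartite.
Chromatic number = 2.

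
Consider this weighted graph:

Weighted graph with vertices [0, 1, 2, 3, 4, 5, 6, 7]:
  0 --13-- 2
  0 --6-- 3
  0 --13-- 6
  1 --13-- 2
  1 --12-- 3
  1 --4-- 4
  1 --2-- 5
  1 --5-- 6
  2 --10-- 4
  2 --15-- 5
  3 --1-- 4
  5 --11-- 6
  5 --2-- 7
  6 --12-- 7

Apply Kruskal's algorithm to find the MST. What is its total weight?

Applying Kruskal's algorithm (sort edges by weight, add if no cycle):
  Add (3,4) w=1
  Add (1,5) w=2
  Add (5,7) w=2
  Add (1,4) w=4
  Add (1,6) w=5
  Add (0,3) w=6
  Add (2,4) w=10
  Skip (5,6) w=11 (creates cycle)
  Skip (1,3) w=12 (creates cycle)
  Skip (6,7) w=12 (creates cycle)
  Skip (0,6) w=13 (creates cycle)
  Skip (0,2) w=13 (creates cycle)
  Skip (1,2) w=13 (creates cycle)
  Skip (2,5) w=15 (creates cycle)
MST weight = 30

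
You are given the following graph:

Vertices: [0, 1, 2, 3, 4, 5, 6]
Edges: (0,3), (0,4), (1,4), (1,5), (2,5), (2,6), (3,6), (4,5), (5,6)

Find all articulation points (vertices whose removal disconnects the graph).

No articulation points. The graph is biconnected.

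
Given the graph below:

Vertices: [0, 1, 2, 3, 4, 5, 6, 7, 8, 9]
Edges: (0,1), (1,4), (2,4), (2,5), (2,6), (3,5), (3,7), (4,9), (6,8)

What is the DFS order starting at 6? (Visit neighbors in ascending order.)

DFS from vertex 6 (neighbors processed in ascending order):
Visit order: 6, 2, 4, 1, 0, 9, 5, 3, 7, 8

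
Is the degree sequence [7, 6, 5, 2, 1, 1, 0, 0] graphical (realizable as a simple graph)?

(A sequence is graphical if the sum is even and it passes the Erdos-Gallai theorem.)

Sum of degrees = 22. Sum is even but fails Erdos-Gallai. The sequence is NOT graphical.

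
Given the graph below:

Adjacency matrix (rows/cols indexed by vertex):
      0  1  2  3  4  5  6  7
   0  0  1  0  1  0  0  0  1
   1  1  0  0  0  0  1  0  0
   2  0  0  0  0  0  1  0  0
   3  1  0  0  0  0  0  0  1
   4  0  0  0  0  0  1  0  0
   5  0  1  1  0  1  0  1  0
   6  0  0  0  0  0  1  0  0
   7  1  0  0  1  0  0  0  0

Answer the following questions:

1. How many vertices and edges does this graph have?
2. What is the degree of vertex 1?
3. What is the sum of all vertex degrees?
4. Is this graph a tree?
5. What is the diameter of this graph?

Count: 8 vertices, 8 edges.
Vertex 1 has neighbors [0, 5], degree = 2.
Handshaking lemma: 2 * 8 = 16.
A tree on 8 vertices has 7 edges. This graph has 8 edges (1 extra). Not a tree.
Diameter (longest shortest path) = 4.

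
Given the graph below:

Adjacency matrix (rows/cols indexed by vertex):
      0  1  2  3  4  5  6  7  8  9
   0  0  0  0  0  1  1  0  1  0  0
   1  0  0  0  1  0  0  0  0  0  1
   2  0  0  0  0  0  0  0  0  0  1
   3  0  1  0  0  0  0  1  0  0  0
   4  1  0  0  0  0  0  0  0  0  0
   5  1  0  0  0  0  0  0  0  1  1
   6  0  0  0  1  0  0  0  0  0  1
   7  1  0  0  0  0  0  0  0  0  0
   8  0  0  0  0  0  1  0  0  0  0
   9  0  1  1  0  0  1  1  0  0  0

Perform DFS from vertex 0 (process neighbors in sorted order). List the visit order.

DFS from vertex 0 (neighbors processed in ascending order):
Visit order: 0, 4, 5, 8, 9, 1, 3, 6, 2, 7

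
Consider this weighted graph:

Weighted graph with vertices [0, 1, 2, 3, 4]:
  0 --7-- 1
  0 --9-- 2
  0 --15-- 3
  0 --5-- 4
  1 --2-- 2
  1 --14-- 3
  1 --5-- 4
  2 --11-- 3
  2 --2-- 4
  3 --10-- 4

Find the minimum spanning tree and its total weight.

Applying Kruskal's algorithm (sort edges by weight, add if no cycle):
  Add (1,2) w=2
  Add (2,4) w=2
  Add (0,4) w=5
  Skip (1,4) w=5 (creates cycle)
  Skip (0,1) w=7 (creates cycle)
  Skip (0,2) w=9 (creates cycle)
  Add (3,4) w=10
  Skip (2,3) w=11 (creates cycle)
  Skip (1,3) w=14 (creates cycle)
  Skip (0,3) w=15 (creates cycle)
MST weight = 19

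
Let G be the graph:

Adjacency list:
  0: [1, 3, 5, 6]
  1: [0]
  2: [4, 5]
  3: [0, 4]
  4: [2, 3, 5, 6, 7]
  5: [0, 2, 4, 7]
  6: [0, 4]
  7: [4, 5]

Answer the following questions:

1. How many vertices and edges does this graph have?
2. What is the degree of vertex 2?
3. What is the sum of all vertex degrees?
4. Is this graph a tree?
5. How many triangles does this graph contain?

Count: 8 vertices, 11 edges.
Vertex 2 has neighbors [4, 5], degree = 2.
Handshaking lemma: 2 * 11 = 22.
A tree on 8 vertices has 7 edges. This graph has 11 edges (4 extra). Not a tree.
Number of triangles = 2.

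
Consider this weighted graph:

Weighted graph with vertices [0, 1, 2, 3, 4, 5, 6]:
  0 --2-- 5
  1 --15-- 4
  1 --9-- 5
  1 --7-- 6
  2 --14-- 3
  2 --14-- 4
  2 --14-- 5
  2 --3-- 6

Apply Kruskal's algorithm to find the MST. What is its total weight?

Applying Kruskal's algorithm (sort edges by weight, add if no cycle):
  Add (0,5) w=2
  Add (2,6) w=3
  Add (1,6) w=7
  Add (1,5) w=9
  Add (2,3) w=14
  Add (2,4) w=14
  Skip (2,5) w=14 (creates cycle)
  Skip (1,4) w=15 (creates cycle)
MST weight = 49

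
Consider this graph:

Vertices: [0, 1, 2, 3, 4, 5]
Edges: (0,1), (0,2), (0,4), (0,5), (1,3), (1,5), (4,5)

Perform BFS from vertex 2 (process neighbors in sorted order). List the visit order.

BFS from vertex 2 (neighbors processed in ascending order):
Visit order: 2, 0, 1, 4, 5, 3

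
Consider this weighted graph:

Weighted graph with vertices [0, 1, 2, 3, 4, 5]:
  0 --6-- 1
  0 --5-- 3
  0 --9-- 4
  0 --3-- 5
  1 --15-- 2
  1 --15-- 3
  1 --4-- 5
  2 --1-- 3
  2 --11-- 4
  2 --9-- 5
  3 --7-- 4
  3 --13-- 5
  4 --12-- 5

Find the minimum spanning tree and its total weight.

Applying Kruskal's algorithm (sort edges by weight, add if no cycle):
  Add (2,3) w=1
  Add (0,5) w=3
  Add (1,5) w=4
  Add (0,3) w=5
  Skip (0,1) w=6 (creates cycle)
  Add (3,4) w=7
  Skip (0,4) w=9 (creates cycle)
  Skip (2,5) w=9 (creates cycle)
  Skip (2,4) w=11 (creates cycle)
  Skip (4,5) w=12 (creates cycle)
  Skip (3,5) w=13 (creates cycle)
  Skip (1,3) w=15 (creates cycle)
  Skip (1,2) w=15 (creates cycle)
MST weight = 20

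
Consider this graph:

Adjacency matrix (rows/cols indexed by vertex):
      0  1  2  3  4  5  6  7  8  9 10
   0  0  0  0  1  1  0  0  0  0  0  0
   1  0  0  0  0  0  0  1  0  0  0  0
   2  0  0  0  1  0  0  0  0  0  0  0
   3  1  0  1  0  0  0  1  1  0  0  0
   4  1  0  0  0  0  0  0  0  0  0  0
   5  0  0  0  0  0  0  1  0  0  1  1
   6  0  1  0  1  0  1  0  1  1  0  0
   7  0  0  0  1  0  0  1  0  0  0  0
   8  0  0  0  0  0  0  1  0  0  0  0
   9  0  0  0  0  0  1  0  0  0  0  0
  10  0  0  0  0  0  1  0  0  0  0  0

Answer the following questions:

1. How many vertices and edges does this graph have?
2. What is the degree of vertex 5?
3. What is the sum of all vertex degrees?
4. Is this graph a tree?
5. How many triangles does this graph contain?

Count: 11 vertices, 11 edges.
Vertex 5 has neighbors [6, 9, 10], degree = 3.
Handshaking lemma: 2 * 11 = 22.
A tree on 11 vertices has 10 edges. This graph has 11 edges (1 extra). Not a tree.
Number of triangles = 1.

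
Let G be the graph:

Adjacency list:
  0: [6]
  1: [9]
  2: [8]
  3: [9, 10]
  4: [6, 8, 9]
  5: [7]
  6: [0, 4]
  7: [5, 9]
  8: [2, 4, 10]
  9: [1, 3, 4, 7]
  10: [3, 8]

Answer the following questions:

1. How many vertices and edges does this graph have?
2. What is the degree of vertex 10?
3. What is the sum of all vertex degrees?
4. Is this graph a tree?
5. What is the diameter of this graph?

Count: 11 vertices, 11 edges.
Vertex 10 has neighbors [3, 8], degree = 2.
Handshaking lemma: 2 * 11 = 22.
A tree on 11 vertices has 10 edges. This graph has 11 edges (1 extra). Not a tree.
Diameter (longest shortest path) = 5.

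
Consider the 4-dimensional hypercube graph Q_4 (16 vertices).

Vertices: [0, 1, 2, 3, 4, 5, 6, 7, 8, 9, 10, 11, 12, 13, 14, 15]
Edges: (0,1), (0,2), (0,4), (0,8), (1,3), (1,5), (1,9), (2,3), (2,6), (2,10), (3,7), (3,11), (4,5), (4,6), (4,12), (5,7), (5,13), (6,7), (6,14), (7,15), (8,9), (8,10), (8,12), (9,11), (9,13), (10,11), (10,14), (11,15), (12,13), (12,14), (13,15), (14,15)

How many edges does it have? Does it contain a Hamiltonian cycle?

Q_4 has 16 * 4 / 2 = 32 edges.
Q_4 (d >= 2) always has a Hamiltonian cycle: a 4-bit cyclic Gray code visits every vertex exactly once and returns to the start.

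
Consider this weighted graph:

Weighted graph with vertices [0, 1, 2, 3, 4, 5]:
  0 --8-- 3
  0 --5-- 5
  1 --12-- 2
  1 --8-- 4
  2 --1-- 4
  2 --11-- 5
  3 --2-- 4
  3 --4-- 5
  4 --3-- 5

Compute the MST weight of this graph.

Applying Kruskal's algorithm (sort edges by weight, add if no cycle):
  Add (2,4) w=1
  Add (3,4) w=2
  Add (4,5) w=3
  Skip (3,5) w=4 (creates cycle)
  Add (0,5) w=5
  Skip (0,3) w=8 (creates cycle)
  Add (1,4) w=8
  Skip (2,5) w=11 (creates cycle)
  Skip (1,2) w=12 (creates cycle)
MST weight = 19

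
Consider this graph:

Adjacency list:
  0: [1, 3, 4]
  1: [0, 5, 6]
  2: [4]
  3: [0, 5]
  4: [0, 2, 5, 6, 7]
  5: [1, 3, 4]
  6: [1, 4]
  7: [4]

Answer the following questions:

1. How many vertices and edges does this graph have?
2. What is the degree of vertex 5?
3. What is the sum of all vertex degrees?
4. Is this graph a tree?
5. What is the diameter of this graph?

Count: 8 vertices, 10 edges.
Vertex 5 has neighbors [1, 3, 4], degree = 3.
Handshaking lemma: 2 * 10 = 20.
A tree on 8 vertices has 7 edges. This graph has 10 edges (3 extra). Not a tree.
Diameter (longest shortest path) = 3.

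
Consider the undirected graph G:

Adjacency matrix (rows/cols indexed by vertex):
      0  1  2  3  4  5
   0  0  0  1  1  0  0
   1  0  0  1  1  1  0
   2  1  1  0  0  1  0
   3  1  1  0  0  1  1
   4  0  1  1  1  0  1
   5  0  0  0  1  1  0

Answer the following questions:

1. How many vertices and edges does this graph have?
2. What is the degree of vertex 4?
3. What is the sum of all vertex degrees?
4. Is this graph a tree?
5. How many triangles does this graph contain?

Count: 6 vertices, 9 edges.
Vertex 4 has neighbors [1, 2, 3, 5], degree = 4.
Handshaking lemma: 2 * 9 = 18.
A tree on 6 vertices has 5 edges. This graph has 9 edges (4 extra). Not a tree.
Number of triangles = 3.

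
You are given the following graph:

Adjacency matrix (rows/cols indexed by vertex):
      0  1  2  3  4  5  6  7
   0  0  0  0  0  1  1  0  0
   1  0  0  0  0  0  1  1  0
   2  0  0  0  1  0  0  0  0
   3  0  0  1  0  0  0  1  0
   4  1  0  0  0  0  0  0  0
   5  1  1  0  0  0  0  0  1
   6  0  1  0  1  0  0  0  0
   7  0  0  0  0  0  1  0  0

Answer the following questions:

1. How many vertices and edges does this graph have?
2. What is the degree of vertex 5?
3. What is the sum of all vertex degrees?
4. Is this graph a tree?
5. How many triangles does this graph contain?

Count: 8 vertices, 7 edges.
Vertex 5 has neighbors [0, 1, 7], degree = 3.
Handshaking lemma: 2 * 7 = 14.
A graph is a tree iff it is connected and has exactly n-1 edges. This graph is connected (all 8 vertices in one component) and has 8-1 = 7 edges. It is a tree.
Number of triangles = 0.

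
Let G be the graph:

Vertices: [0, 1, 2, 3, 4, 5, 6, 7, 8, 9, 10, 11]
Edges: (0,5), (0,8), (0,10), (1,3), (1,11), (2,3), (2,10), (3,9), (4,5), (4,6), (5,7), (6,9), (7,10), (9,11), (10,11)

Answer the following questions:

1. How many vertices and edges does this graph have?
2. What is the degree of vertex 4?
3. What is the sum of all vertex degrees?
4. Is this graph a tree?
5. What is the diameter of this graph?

Count: 12 vertices, 15 edges.
Vertex 4 has neighbors [5, 6], degree = 2.
Handshaking lemma: 2 * 15 = 30.
A tree on 12 vertices has 11 edges. This graph has 15 edges (4 extra). Not a tree.
Diameter (longest shortest path) = 4.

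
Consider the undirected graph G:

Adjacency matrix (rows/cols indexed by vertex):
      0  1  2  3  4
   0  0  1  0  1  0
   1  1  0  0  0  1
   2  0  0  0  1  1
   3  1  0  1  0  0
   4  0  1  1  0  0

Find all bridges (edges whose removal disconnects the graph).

No bridges found. The graph is 2-edge-connected (no single edge removal disconnects it).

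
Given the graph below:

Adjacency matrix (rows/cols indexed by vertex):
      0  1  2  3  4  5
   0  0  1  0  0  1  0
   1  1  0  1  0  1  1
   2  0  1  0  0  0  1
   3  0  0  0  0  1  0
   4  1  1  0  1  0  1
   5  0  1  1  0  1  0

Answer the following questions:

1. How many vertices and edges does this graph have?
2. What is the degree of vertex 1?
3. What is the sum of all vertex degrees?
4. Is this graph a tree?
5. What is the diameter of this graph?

Count: 6 vertices, 8 edges.
Vertex 1 has neighbors [0, 2, 4, 5], degree = 4.
Handshaking lemma: 2 * 8 = 16.
A tree on 6 vertices has 5 edges. This graph has 8 edges (3 extra). Not a tree.
Diameter (longest shortest path) = 3.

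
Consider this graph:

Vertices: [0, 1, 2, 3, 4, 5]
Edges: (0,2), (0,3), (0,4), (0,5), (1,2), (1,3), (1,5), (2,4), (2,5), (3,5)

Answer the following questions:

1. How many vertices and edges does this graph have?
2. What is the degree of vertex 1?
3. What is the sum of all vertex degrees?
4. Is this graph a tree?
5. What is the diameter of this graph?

Count: 6 vertices, 10 edges.
Vertex 1 has neighbors [2, 3, 5], degree = 3.
Handshaking lemma: 2 * 10 = 20.
A tree on 6 vertices has 5 edges. This graph has 10 edges (5 extra). Not a tree.
Diameter (longest shortest path) = 2.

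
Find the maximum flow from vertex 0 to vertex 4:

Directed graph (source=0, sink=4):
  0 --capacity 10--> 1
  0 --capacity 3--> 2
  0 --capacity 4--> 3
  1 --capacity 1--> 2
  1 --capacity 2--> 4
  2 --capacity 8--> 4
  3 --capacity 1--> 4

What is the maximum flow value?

Computing max flow:
  Flow on (0->1): 3/10
  Flow on (0->2): 3/3
  Flow on (0->3): 1/4
  Flow on (1->2): 1/1
  Flow on (1->4): 2/2
  Flow on (2->4): 4/8
  Flow on (3->4): 1/1
Maximum flow = 7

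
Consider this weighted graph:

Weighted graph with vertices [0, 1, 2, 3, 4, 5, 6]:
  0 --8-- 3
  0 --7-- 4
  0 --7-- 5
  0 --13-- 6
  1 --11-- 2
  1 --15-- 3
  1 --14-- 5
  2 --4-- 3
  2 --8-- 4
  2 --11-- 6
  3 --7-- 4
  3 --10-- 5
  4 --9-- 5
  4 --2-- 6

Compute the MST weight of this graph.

Applying Kruskal's algorithm (sort edges by weight, add if no cycle):
  Add (4,6) w=2
  Add (2,3) w=4
  Add (0,5) w=7
  Add (0,4) w=7
  Add (3,4) w=7
  Skip (0,3) w=8 (creates cycle)
  Skip (2,4) w=8 (creates cycle)
  Skip (4,5) w=9 (creates cycle)
  Skip (3,5) w=10 (creates cycle)
  Add (1,2) w=11
  Skip (2,6) w=11 (creates cycle)
  Skip (0,6) w=13 (creates cycle)
  Skip (1,5) w=14 (creates cycle)
  Skip (1,3) w=15 (creates cycle)
MST weight = 38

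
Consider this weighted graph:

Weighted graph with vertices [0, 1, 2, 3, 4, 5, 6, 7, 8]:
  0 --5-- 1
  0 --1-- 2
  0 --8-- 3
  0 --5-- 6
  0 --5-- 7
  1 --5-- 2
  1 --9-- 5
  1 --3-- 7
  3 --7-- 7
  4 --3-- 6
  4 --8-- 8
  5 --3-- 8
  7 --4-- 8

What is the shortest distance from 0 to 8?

Using Dijkstra's algorithm from vertex 0:
Shortest path: 0 -> 7 -> 8
Total weight: 5 + 4 = 9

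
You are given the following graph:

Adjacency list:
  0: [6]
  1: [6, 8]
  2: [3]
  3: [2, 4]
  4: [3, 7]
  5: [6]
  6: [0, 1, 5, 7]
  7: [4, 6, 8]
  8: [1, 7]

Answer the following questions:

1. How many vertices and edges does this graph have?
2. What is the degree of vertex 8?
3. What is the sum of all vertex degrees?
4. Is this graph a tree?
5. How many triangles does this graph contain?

Count: 9 vertices, 9 edges.
Vertex 8 has neighbors [1, 7], degree = 2.
Handshaking lemma: 2 * 9 = 18.
A tree on 9 vertices has 8 edges. This graph has 9 edges (1 extra). Not a tree.
Number of triangles = 0.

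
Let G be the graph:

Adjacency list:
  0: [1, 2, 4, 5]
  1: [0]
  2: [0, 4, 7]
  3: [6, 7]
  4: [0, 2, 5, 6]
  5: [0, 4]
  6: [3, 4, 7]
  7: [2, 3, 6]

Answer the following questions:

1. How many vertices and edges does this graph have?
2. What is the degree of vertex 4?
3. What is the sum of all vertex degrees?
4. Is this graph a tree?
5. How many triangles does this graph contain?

Count: 8 vertices, 11 edges.
Vertex 4 has neighbors [0, 2, 5, 6], degree = 4.
Handshaking lemma: 2 * 11 = 22.
A tree on 8 vertices has 7 edges. This graph has 11 edges (4 extra). Not a tree.
Number of triangles = 3.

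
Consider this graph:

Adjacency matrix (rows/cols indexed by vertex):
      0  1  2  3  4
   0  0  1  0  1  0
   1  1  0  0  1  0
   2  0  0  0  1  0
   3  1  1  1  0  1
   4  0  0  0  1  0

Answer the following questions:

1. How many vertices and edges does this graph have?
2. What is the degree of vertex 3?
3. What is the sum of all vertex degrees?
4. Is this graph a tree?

Count: 5 vertices, 5 edges.
Vertex 3 has neighbors [0, 1, 2, 4], degree = 4.
Handshaking lemma: 2 * 5 = 10.
A tree on 5 vertices has 4 edges. This graph has 5 edges (1 extra). Not a tree.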